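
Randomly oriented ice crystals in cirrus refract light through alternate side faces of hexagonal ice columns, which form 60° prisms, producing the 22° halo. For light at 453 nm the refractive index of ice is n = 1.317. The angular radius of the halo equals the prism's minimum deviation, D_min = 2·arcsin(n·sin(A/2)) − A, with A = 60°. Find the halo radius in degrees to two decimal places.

n·sin(A/2) = 1.317 × sin 30° = 1.317 × 0.5000 = 0.6585.
D_min = 2·arcsin(0.6585) − 60° = 2 × 41.186° − 60° = 22.371°.

22.37°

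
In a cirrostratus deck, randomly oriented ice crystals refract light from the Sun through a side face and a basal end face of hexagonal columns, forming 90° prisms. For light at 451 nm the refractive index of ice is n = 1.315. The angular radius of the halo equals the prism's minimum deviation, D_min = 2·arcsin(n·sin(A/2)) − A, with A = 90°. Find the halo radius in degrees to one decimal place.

46.8°

n·sin(A/2) = 1.315 × sin 45° = 1.315 × 0.7071 = 0.9298.
D_min = 2·arcsin(0.9298) − 90° = 2 × 68.411° − 90° = 46.821°.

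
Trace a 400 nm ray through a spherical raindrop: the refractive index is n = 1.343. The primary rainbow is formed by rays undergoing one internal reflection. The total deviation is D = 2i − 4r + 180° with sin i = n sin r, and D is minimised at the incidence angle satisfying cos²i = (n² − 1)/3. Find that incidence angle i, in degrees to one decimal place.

cos²i = (1.343² − 1)/3 = (1.80365 − 1)/3 = 0.26788.
cos i = 0.51757, so i = 58.830°.

58.8°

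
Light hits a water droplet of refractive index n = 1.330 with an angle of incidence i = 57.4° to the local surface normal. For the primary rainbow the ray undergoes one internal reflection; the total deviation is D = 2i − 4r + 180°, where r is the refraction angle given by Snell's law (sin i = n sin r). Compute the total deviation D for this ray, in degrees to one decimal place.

137.6°

sin r = sin 57.4° / 1.330 = 0.8425/1.330 = 0.6334; r = 39.30°.
D = 2·57.4° − 4·39.30° + 180° = 114.80° − 157.21° + 180° = 137.59°.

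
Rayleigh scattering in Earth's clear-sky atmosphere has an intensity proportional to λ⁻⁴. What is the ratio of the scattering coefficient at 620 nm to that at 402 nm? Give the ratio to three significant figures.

0.177

Rayleigh scattering ∝ λ⁻⁴, so the ratio of coefficients is the inverse fourth power of the wavelength ratio.
σ(620)/σ(402) = (402/620)⁴ = (0.6484)⁴ = 0.1767.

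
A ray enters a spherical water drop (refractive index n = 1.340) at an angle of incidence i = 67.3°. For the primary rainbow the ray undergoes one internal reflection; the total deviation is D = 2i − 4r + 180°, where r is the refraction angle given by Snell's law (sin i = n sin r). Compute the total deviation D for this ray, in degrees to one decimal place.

140.6°

sin r = sin 67.3° / 1.340 = 0.9225/1.340 = 0.6885; r = 43.51°.
D = 2·67.3° − 4·43.51° + 180° = 134.60° − 174.03° + 180° = 140.57°.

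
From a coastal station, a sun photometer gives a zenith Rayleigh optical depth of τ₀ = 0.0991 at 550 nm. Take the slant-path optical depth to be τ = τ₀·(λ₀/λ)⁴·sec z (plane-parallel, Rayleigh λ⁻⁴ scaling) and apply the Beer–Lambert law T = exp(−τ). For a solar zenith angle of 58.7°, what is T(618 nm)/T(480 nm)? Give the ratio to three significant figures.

1.23

Airmass: sec 58.7° = 1.9249.
τ(618 nm) = 0.0991 × (550/618)⁴ × 1.9249 = 0.0991 × 0.6273 × 1.9249 = 0.1197.
τ(480 nm) = 0.0991 × (550/480)⁴ × 1.9249 = 0.0991 × 1.7238 × 1.9249 = 0.3288.
T(618)/T(480) = exp(τ_B − τ_A) = exp(0.2092) = 1.2326.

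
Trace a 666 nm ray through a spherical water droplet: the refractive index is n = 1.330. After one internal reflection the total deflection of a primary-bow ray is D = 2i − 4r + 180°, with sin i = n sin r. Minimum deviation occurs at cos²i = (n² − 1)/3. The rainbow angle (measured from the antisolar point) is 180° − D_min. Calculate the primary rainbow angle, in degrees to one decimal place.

cos²i = (1.76890 − 1)/3 = 0.25630; i = arccos(0.50626) = 59.585°.
sin r = sin 59.585°/1.330 = 0.64841; r = 40.422°.
D_min = 2·59.585° − 4·40.422° + 180° = 137.484°.
Rainbow angle = 180° − D_min = 42.516°.

42.5°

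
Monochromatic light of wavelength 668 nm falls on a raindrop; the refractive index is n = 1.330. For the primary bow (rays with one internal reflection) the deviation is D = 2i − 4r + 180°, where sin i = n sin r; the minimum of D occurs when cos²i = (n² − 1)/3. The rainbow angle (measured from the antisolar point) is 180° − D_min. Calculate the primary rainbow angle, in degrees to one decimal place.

42.5°

cos²i = (1.76890 − 1)/3 = 0.25630; i = arccos(0.50626) = 59.585°.
sin r = sin 59.585°/1.330 = 0.64841; r = 40.422°.
D_min = 2·59.585° − 4·40.422° + 180° = 137.484°.
Rainbow angle = 180° − D_min = 42.516°.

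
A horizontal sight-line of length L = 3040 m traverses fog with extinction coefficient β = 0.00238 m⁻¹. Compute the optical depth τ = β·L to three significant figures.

7.24

τ = β·L = 0.00238 × 3040 = 7.2352.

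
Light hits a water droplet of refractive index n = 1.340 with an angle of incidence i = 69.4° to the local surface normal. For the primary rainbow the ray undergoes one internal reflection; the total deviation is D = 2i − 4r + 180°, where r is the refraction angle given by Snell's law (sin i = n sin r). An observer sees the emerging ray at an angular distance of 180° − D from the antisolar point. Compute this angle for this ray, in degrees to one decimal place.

38.4°

sin r = sin 69.4° / 1.340 = 0.9361/1.340 = 0.6986; r = 44.31°.
D = 2·69.4° − 4·44.31° + 180° = 138.80° − 177.24° + 180° = 141.56°.
Angle from antisolar point = 180° − D = 38.44°.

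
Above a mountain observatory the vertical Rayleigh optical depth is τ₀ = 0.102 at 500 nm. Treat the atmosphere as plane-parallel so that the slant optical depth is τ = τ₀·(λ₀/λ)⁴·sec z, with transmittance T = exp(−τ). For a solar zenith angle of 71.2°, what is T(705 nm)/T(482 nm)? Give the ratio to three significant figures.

1.33

Airmass: sec 71.2° = 3.1030.
τ(705 nm) = 0.102 × (500/705)⁴ × 3.1030 = 0.102 × 0.2530 × 3.1030 = 0.0801.
τ(482 nm) = 0.102 × (500/482)⁴ × 3.1030 = 0.102 × 1.1580 × 3.1030 = 0.3665.
T(705)/T(482) = exp(τ_B − τ_A) = exp(0.2864) = 1.3317.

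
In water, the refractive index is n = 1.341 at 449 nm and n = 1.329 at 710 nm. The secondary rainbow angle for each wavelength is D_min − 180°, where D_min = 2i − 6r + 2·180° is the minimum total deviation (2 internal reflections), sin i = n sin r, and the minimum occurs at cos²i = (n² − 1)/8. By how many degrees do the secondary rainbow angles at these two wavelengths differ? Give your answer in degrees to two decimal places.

3.13°

At 449 nm (n = 1.341): cos²i = 0.09979 → i = 71.586°, r = 45.034°, D_min = 232.966°, rainbow angle = 52.966°.
At 710 nm (n = 1.329): cos²i = 0.09578 → i = 71.972°, r = 45.685°, D_min = 229.837°, rainbow angle = 49.837°.
Angular width = |52.966° − 49.837°| = 3.129°.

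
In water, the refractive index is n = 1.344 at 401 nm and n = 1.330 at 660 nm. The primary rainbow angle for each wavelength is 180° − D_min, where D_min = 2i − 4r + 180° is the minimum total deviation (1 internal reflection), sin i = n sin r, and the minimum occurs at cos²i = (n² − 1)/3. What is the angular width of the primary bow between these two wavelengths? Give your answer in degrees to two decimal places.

At 401 nm (n = 1.344): cos²i = 0.26878 → i = 58.772°, r = 39.512°, D_min = 139.495°, rainbow angle = 40.505°.
At 660 nm (n = 1.330): cos²i = 0.25630 → i = 59.585°, r = 40.422°, D_min = 137.484°, rainbow angle = 42.516°.
Angular width = |40.505° − 42.516°| = 2.011°.

2.01°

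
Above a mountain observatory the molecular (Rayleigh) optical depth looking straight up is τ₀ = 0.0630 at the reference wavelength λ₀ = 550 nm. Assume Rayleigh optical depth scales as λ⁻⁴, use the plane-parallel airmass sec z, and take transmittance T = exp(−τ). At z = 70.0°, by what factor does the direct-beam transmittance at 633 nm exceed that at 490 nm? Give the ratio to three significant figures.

1.21

Airmass: sec 70.0° = 2.9238.
τ(633 nm) = 0.0630 × (550/633)⁴ × 2.9238 = 0.0630 × 0.5699 × 2.9238 = 0.1050.
τ(490 nm) = 0.0630 × (550/490)⁴ × 2.9238 = 0.0630 × 1.5873 × 2.9238 = 0.2924.
T(633)/T(490) = exp(τ_B − τ_A) = exp(0.1874) = 1.2061.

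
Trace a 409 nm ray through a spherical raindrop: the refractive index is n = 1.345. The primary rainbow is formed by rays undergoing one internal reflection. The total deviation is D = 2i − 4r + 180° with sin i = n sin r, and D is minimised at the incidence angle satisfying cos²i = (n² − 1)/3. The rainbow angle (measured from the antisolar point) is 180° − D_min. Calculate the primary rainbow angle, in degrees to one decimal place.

40.4°

cos²i = (1.80902 − 1)/3 = 0.26967; i = arccos(0.51930) = 58.715°.
sin r = sin 58.715°/1.345 = 0.63538; r = 39.448°.
D_min = 2·58.715° − 4·39.448° + 180° = 139.635°.
Rainbow angle = 180° − D_min = 40.365°.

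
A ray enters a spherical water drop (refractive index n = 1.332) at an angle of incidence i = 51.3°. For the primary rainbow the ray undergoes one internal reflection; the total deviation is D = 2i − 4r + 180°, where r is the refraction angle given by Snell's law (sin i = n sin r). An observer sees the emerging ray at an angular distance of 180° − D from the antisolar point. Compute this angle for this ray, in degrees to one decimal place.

40.9°

sin r = sin 51.3° / 1.332 = 0.7804/1.332 = 0.5859; r = 35.87°.
D = 2·51.3° − 4·35.87° + 180° = 102.60° − 143.47° + 180° = 139.13°.
Angle from antisolar point = 180° − D = 40.87°.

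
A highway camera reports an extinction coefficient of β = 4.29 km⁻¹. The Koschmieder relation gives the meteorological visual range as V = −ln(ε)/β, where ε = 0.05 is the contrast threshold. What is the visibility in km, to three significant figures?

V = −ln(0.05) / 4.29 = 2.996 / 4.29 = 0.6983 km.

0.698 km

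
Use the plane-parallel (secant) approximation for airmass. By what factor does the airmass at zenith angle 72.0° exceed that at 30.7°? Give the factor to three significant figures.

X(72.0°)/X(30.7°) = sec 72.0° / sec 30.7° = cos 30.7° / cos 72.0° = 0.8599/0.3090 = 2.7825.

2.78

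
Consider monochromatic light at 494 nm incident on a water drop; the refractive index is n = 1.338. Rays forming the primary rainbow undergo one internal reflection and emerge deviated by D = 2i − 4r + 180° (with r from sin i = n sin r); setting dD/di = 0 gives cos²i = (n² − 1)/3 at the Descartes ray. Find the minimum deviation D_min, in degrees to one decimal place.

138.6°

cos²i = (1.79024 − 1)/3 = 0.26341; i = arccos(0.51324) = 59.120°.
sin r = sin 59.120°/1.338 = 0.64144; r = 39.899°.
D_min = 2·59.120° − 4·39.899° + 180° = 138.643°.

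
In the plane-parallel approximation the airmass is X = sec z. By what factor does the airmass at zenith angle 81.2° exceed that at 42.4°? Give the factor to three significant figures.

4.83

X(81.2°)/X(42.4°) = sec 81.2° / sec 42.4° = cos 42.4° / cos 81.2° = 0.7385/0.1530 = 4.8270.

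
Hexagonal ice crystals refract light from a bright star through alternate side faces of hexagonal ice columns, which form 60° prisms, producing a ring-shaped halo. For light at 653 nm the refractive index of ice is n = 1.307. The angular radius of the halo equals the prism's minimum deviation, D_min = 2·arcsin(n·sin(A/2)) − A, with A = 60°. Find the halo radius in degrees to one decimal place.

21.6°

n·sin(A/2) = 1.307 × sin 30° = 1.307 × 0.5000 = 0.6535.
D_min = 2·arcsin(0.6535) − 60° = 2 × 40.806° − 60° = 21.612°.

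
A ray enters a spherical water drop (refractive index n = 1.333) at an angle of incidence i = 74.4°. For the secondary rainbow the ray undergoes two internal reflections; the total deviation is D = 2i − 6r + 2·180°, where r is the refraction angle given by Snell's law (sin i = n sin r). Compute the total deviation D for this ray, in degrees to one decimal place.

sin r = sin 74.4° / 1.333 = 0.9632/1.333 = 0.7226; r = 46.27°.
D = 2·74.4° − 6·46.27° + 2·180° = 148.80° − 277.59° + 360° = 231.21°.

231.2°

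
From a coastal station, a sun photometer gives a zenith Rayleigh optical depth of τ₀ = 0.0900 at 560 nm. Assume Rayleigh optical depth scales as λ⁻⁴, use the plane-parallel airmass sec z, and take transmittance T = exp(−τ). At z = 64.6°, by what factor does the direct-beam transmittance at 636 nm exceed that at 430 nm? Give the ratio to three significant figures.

Airmass: sec 64.6° = 2.3314.
τ(636 nm) = 0.0900 × (560/636)⁴ × 2.3314 = 0.0900 × 0.6011 × 2.3314 = 0.1261.
τ(430 nm) = 0.0900 × (560/430)⁴ × 2.3314 = 0.0900 × 2.8766 × 2.3314 = 0.6036.
T(636)/T(430) = exp(τ_B − τ_A) = exp(0.4775) = 1.6120.

1.61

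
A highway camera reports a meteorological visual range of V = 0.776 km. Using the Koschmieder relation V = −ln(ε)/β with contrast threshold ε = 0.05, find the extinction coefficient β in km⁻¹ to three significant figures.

3.86 km⁻¹

β = −ln(0.05) / V = 2.996 / 0.776 = 3.8605 km⁻¹.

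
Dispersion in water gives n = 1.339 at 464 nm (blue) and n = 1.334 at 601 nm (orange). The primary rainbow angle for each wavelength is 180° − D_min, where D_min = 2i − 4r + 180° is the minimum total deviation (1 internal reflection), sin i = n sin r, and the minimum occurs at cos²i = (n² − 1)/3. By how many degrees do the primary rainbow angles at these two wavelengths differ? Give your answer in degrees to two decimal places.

0.72°

At 464 nm (n = 1.339): cos²i = 0.26431 → i = 59.062°, r = 39.834°, D_min = 138.786°, rainbow angle = 41.214°.
At 601 nm (n = 1.334): cos²i = 0.25985 → i = 59.352°, r = 40.159°, D_min = 138.067°, rainbow angle = 41.933°.
Angular width = |41.214° − 41.933°| = 0.719°.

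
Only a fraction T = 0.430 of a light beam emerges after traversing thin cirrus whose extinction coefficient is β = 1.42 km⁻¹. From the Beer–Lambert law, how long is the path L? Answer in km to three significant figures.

Beer–Lambert: T = exp(−βL) ⇒ L = −ln(T)/β = −ln(0.430)/1.42 = 0.8440/1.42 = 0.5943 km.

0.594 km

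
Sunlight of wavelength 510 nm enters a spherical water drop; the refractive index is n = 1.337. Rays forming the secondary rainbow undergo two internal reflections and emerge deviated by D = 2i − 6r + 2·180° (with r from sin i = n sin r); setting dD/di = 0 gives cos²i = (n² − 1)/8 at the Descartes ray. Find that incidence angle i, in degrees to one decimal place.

cos²i = (1.337² − 1)/8 = (1.78757 − 1)/8 = 0.09845.
cos i = 0.31376, so i = 71.714°.

71.7°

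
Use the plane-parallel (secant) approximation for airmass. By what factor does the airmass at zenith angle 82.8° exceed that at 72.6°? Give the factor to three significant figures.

X(82.8°)/X(72.6°) = sec 82.8° / sec 72.6° = cos 72.6° / cos 82.8° = 0.2990/0.1253 = 2.3860.

2.39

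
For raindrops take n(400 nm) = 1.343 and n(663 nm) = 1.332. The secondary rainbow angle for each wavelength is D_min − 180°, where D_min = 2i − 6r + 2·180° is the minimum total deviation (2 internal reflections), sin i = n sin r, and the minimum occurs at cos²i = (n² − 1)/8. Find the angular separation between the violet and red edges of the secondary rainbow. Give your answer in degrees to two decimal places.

At 400 nm (n = 1.343): cos²i = 0.10046 → i = 71.522°, r = 44.928°, D_min = 233.478°, rainbow angle = 53.478°.
At 663 nm (n = 1.332): cos²i = 0.09678 → i = 71.875°, r = 45.520°, D_min = 230.628°, rainbow angle = 50.628°.
Angular width = |53.478° − 50.628°| = 2.849°.

2.85°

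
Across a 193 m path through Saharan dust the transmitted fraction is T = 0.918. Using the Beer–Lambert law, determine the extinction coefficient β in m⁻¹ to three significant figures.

Beer–Lambert: T = exp(−βL) ⇒ β = −ln(T)/L = −ln(0.918)/193 = 0.0856/193 = 0.0004433 m⁻¹.

0.000443 m⁻¹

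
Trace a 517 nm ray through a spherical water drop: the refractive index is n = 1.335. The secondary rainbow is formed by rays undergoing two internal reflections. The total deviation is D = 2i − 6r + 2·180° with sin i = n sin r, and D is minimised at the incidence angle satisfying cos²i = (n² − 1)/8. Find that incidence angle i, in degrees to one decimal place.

cos²i = (1.335² − 1)/8 = (1.78222 − 1)/8 = 0.09778.
cos i = 0.31269, so i = 71.778°.

71.8°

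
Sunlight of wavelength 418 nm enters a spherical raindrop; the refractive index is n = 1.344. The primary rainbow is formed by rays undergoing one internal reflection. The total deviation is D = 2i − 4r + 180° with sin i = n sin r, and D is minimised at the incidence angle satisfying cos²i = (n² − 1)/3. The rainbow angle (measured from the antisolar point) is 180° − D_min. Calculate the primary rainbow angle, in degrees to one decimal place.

40.5°

cos²i = (1.80634 − 1)/3 = 0.26878; i = arccos(0.51844) = 58.772°.
sin r = sin 58.772°/1.344 = 0.63625; r = 39.512°.
D_min = 2·58.772° − 4·39.512° + 180° = 139.495°.
Rainbow angle = 180° − D_min = 40.505°.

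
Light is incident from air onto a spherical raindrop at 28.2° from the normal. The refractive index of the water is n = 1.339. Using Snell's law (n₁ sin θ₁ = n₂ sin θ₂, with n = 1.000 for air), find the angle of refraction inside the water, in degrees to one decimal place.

20.7°

Snell: sin θ_r = sin θ_i / n = sin 28.2° / 1.339 = 0.4726 / 1.339 = 0.3529.
θ_r = arcsin(0.3529) = 20.67°.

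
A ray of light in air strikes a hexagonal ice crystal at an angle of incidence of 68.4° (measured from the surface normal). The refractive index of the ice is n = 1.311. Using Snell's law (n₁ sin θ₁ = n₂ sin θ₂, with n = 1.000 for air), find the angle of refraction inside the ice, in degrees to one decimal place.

Snell: sin θ_r = sin θ_i / n = sin 68.4° / 1.311 = 0.9298 / 1.311 = 0.7092.
θ_r = arcsin(0.7092) = 45.17°.

45.2°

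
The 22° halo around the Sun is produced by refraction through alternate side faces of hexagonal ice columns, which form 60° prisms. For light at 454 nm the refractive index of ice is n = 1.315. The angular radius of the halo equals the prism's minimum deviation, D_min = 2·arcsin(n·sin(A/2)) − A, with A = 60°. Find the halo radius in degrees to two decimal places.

n·sin(A/2) = 1.315 × sin 30° = 1.315 × 0.5000 = 0.6575.
D_min = 2·arcsin(0.6575) − 60° = 2 × 41.109° − 60° = 22.219°.

22.22°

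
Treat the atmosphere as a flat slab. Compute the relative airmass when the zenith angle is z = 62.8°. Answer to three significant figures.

2.19

X = sec z = 1/cos 62.8° = 1/0.4571 = 2.1877.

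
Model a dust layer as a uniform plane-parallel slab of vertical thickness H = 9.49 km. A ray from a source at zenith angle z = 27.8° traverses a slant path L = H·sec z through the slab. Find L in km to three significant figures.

10.7 km

sec z = 1/cos 27.8° = 1.1305.
L = 9.49 × 1.1305 = 10.728 km.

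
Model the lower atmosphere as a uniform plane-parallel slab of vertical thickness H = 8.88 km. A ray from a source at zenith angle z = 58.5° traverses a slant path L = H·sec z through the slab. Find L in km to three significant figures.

17.0 km

sec z = 1/cos 58.5° = 1.9139.
L = 8.88 × 1.9139 = 16.995 km.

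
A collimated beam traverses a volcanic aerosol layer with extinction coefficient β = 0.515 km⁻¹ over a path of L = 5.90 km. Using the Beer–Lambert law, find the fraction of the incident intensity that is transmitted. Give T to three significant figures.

τ = β·L = 0.515 × 5.90 = 3.0385.
T = exp(−3.0385) = 0.0479.

0.0479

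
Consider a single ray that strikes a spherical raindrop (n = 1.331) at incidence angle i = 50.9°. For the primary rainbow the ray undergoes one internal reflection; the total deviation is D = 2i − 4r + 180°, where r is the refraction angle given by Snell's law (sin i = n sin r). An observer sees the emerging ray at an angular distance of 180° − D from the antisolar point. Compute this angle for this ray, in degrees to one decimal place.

sin r = sin 50.9° / 1.331 = 0.7760/1.331 = 0.5831; r = 35.67°.
D = 2·50.9° − 4·35.67° + 180° = 101.80° − 142.66° + 180° = 139.14°.
Angle from antisolar point = 180° − D = 40.86°.

40.9°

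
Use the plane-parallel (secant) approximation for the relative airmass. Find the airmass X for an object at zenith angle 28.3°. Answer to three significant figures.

X = sec z = 1/cos 28.3° = 1/0.8805 = 1.1357.

1.14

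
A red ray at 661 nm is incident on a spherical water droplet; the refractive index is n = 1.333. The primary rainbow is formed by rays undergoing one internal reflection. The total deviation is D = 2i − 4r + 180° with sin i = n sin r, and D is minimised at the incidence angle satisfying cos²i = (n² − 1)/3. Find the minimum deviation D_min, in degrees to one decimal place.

cos²i = (1.77689 − 1)/3 = 0.25896; i = arccos(0.50888) = 59.410°.
sin r = sin 59.410°/1.333 = 0.64579; r = 40.225°.
D_min = 2·59.410° − 4·40.225° + 180° = 137.922°.

137.9°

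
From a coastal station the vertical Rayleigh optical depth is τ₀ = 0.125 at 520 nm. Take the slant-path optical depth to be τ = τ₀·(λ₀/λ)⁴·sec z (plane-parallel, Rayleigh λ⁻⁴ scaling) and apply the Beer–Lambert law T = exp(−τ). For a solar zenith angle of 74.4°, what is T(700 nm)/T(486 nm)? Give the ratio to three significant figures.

1.60

Airmass: sec 74.4° = 3.7186.
τ(700 nm) = 0.125 × (520/700)⁴ × 3.7186 = 0.125 × 0.3045 × 3.7186 = 0.1415.
τ(486 nm) = 0.125 × (520/486)⁴ × 3.7186 = 0.125 × 1.3106 × 3.7186 = 0.6092.
T(700)/T(486) = exp(τ_B − τ_A) = exp(0.4676) = 1.5962.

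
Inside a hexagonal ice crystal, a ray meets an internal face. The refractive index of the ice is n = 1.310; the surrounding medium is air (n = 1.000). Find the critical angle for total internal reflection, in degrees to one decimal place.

49.8°

sin θ_c = n_air / n = 1.000 / 1.310 = 0.7634.
θ_c = arcsin(0.7634) = 49.76°.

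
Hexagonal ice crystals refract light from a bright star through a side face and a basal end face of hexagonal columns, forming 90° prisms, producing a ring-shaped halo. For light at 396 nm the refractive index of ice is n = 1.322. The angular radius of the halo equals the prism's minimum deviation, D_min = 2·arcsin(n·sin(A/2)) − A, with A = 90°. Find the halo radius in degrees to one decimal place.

n·sin(A/2) = 1.322 × sin 45° = 1.322 × 0.7071 = 0.9348.
D_min = 2·arcsin(0.9348) − 90° = 2 × 69.195° − 90° = 48.390°.

48.4°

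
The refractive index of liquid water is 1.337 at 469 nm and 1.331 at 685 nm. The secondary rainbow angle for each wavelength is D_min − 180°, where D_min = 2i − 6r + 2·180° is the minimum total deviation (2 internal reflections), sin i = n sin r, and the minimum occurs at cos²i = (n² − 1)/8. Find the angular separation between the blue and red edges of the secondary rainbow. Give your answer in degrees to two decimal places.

1.57°

At 469 nm (n = 1.337): cos²i = 0.09845 → i = 71.714°, r = 45.249°, D_min = 231.934°, rainbow angle = 51.934°.
At 685 nm (n = 1.331): cos²i = 0.09645 → i = 71.907°, r = 45.575°, D_min = 230.365°, rainbow angle = 50.365°.
Angular width = |51.934° − 50.365°| = 1.569°.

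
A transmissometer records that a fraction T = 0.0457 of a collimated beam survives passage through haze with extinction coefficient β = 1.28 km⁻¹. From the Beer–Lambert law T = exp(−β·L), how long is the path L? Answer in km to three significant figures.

Beer–Lambert: T = exp(−βL) ⇒ L = −ln(T)/β = −ln(0.0457)/1.28 = 3.0857/1.28 = 2.411 km.

2.41 km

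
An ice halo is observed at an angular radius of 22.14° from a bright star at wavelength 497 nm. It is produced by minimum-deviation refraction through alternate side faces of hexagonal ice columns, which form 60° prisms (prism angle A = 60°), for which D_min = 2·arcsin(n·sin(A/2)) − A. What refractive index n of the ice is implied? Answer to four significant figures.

Rearranging: n = sin((D_min + A)/2) / sin(A/2).
(D_min + A)/2 = (22.14° + 60°)/2 = 41.070°.
n = sin 41.070° / sin 30° = 0.6570 / 0.5000 = 1.3140.

1.314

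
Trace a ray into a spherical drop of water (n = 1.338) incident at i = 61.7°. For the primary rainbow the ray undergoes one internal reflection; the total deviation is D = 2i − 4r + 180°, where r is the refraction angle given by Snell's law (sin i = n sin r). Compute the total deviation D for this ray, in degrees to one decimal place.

138.8°

sin r = sin 61.7° / 1.338 = 0.8805/1.338 = 0.6581; r = 41.15°.
D = 2·61.7° − 4·41.15° + 180° = 123.40° − 164.61° + 180° = 138.79°.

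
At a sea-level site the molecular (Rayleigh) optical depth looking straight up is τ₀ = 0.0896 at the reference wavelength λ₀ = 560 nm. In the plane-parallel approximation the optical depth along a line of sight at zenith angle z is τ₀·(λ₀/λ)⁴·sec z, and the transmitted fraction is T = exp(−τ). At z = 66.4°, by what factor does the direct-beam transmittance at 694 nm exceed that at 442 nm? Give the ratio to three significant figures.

Airmass: sec 66.4° = 2.4978.
τ(694 nm) = 0.0896 × (560/694)⁴ × 2.4978 = 0.0896 × 0.4239 × 2.4978 = 0.0949.
τ(442 nm) = 0.0896 × (560/442)⁴ × 2.4978 = 0.0896 × 2.5767 × 2.4978 = 0.5767.
T(694)/T(442) = exp(τ_B − τ_A) = exp(0.4818) = 1.6190.

1.62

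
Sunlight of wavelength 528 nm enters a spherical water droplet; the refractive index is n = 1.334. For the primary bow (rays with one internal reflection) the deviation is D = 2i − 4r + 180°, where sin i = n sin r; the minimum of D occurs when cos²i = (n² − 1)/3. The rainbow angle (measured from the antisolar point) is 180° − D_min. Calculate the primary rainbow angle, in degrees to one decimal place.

cos²i = (1.77956 − 1)/3 = 0.25985; i = arccos(0.50976) = 59.352°.
sin r = sin 59.352°/1.334 = 0.64492; r = 40.159°.
D_min = 2·59.352° − 4·40.159° + 180° = 138.067°.
Rainbow angle = 180° − D_min = 41.933°.

41.9°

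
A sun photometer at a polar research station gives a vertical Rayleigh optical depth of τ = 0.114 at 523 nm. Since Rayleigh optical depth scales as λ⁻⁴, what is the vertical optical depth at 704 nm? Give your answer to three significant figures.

τ(704 nm) = τ(523 nm) × (523/704)⁴ = 0.114 × (0.7429)⁴ = 0.114 × 0.3046 = 0.0347.

0.0347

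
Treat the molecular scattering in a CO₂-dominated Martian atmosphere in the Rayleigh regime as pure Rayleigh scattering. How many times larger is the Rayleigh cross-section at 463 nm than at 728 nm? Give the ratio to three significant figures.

6.11

Rayleigh scattering ∝ λ⁻⁴, so the ratio of coefficients is the inverse fourth power of the wavelength ratio.
σ(463)/σ(728) = (728/463)⁴ = (1.5724)⁴ = 6.112.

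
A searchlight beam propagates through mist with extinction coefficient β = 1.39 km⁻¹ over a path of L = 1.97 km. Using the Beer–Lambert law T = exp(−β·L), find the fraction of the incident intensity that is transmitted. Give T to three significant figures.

0.0647

τ = β·L = 1.39 × 1.97 = 2.7383.
T = exp(−2.7383) = 0.0647.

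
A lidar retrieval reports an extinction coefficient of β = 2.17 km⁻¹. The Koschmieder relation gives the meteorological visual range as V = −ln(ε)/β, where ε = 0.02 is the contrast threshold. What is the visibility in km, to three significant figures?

V = −ln(0.02) / 2.17 = 3.912 / 2.17 = 1.8028 km.

1.80 km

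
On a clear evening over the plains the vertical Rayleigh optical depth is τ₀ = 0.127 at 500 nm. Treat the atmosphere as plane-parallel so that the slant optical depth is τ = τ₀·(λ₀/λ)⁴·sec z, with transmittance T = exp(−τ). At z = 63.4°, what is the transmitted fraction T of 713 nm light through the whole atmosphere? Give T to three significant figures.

sec 63.4° = 2.2333.
τ = 0.127 × (500/713)⁴ × 2.2333 = 0.127 × 0.2418 × 2.2333 = 0.0686.
T = exp(−0.0686) = 0.9337.

0.934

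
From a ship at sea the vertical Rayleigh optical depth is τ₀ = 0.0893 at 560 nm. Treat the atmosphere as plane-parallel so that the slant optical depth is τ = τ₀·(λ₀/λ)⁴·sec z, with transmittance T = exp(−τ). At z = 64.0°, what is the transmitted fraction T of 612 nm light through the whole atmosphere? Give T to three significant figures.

0.867

sec 64.0° = 2.2812.
τ = 0.0893 × (560/612)⁴ × 2.2812 = 0.0893 × 0.7010 × 2.2812 = 0.1428.
T = exp(−0.1428) = 0.8669.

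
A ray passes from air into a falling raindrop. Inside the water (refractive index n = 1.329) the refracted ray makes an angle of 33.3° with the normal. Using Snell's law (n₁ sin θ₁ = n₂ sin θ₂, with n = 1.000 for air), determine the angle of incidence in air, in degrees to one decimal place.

Snell: sin θ_i = n · sin θ_r = 1.329 × sin 33.3° = 1.329 × 0.5490 = 0.7297.
θ_i = arcsin(0.7297) = 46.86°.

46.9°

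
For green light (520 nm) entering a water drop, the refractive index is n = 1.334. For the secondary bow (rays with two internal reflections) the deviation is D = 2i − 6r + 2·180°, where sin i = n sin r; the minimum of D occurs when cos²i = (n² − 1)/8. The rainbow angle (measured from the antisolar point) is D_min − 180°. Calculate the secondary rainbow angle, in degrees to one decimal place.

cos²i = (1.77956 − 1)/8 = 0.09744; i = arccos(0.31216) = 71.810°.
sin r = sin 71.810°/1.334 = 0.71217; r = 45.411°.
D_min = 2·71.810° − 6·45.411° + 360° = 231.153°.
Rainbow angle = D_min − 180° = 51.153°.

51.2°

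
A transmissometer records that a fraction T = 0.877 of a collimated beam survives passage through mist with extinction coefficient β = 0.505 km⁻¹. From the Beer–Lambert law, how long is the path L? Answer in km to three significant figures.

0.260 km

Beer–Lambert: T = exp(−βL) ⇒ L = −ln(T)/β = −ln(0.877)/0.505 = 0.1312/0.505 = 0.2599 km.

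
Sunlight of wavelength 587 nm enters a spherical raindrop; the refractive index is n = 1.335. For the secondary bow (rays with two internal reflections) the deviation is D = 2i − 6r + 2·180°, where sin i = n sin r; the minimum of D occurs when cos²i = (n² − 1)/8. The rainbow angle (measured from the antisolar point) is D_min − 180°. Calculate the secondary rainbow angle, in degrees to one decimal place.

51.4°

cos²i = (1.78222 − 1)/8 = 0.09778; i = arccos(0.31269) = 71.778°.
sin r = sin 71.778°/1.335 = 0.71150; r = 45.357°.
D_min = 2·71.778° − 6·45.357° + 360° = 231.414°.
Rainbow angle = D_min − 180° = 51.414°.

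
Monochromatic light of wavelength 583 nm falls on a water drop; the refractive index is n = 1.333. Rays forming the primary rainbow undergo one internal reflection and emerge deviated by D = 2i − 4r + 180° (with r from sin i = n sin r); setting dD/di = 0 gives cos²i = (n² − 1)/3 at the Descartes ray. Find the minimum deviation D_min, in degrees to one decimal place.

cos²i = (1.77689 − 1)/3 = 0.25896; i = arccos(0.50888) = 59.410°.
sin r = sin 59.410°/1.333 = 0.64579; r = 40.225°.
D_min = 2·59.410° − 4·40.225° + 180° = 137.922°.

137.9°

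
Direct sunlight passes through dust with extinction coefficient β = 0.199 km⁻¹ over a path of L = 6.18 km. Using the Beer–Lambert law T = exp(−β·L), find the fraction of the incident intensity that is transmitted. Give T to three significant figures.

0.292

τ = β·L = 0.199 × 6.18 = 1.2298.
T = exp(−1.2298) = 0.2923.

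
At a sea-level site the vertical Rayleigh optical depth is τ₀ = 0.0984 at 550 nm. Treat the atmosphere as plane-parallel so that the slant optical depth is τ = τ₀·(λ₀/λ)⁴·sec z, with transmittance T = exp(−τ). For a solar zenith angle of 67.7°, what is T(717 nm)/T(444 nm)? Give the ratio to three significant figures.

1.68

Airmass: sec 67.7° = 2.6354.
τ(717 nm) = 0.0984 × (550/717)⁴ × 2.6354 = 0.0984 × 0.3462 × 2.6354 = 0.0898.
τ(444 nm) = 0.0984 × (550/444)⁴ × 2.6354 = 0.0984 × 2.3546 × 2.6354 = 0.6106.
T(717)/T(444) = exp(τ_B − τ_A) = exp(0.5208) = 1.6834.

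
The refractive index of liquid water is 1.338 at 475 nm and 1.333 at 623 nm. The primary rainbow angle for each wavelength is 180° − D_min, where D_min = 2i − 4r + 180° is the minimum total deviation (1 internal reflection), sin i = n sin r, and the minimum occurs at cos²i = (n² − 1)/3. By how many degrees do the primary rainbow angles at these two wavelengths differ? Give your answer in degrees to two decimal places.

0.72°

At 475 nm (n = 1.338): cos²i = 0.26341 → i = 59.120°, r = 39.899°, D_min = 138.643°, rainbow angle = 41.357°.
At 623 nm (n = 1.333): cos²i = 0.25896 → i = 59.410°, r = 40.225°, D_min = 137.922°, rainbow angle = 42.078°.
Angular width = |41.357° − 42.078°| = 0.722°.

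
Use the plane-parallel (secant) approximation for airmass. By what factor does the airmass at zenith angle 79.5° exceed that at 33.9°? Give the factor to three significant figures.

X(79.5°)/X(33.9°) = sec 79.5° / sec 33.9° = cos 33.9° / cos 79.5° = 0.8300/0.1822 = 4.5546.

4.55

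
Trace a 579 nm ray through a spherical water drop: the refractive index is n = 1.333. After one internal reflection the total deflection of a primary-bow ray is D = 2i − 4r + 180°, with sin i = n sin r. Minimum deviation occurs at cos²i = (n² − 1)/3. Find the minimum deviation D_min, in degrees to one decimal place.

cos²i = (1.77689 − 1)/3 = 0.25896; i = arccos(0.50888) = 59.410°.
sin r = sin 59.410°/1.333 = 0.64579; r = 40.225°.
D_min = 2·59.410° − 4·40.225° + 180° = 137.922°.

137.9°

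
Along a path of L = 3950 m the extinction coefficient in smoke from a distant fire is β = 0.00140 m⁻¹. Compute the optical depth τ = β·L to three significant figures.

τ = β·L = 0.00140 × 3950 = 5.5300.

5.53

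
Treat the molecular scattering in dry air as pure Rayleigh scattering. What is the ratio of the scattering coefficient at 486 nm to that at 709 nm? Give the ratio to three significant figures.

Rayleigh scattering ∝ λ⁻⁴, so the ratio of coefficients is the inverse fourth power of the wavelength ratio.
σ(486)/σ(709) = (709/486)⁴ = (1.4588)⁴ = 4.529.

4.53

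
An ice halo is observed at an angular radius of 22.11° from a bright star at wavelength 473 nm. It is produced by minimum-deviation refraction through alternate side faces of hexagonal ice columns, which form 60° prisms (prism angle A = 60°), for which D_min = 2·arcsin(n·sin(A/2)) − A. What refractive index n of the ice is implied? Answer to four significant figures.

Rearranging: n = sin((D_min + A)/2) / sin(A/2).
(D_min + A)/2 = (22.11° + 60°)/2 = 41.055°.
n = sin 41.055° / sin 30° = 0.6568 / 0.5000 = 1.3136.

1.314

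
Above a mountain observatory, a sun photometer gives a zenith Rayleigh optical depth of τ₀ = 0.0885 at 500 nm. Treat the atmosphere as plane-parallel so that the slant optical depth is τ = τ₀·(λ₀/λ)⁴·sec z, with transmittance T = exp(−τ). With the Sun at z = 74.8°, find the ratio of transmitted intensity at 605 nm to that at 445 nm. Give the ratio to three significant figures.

Airmass: sec 74.8° = 3.8140.
τ(605 nm) = 0.0885 × (500/605)⁴ × 3.8140 = 0.0885 × 0.4665 × 3.8140 = 0.1575.
τ(445 nm) = 0.0885 × (500/445)⁴ × 3.8140 = 0.0885 × 1.5938 × 3.8140 = 0.5380.
T(605)/T(445) = exp(τ_B − τ_A) = exp(0.3805) = 1.4630.

1.46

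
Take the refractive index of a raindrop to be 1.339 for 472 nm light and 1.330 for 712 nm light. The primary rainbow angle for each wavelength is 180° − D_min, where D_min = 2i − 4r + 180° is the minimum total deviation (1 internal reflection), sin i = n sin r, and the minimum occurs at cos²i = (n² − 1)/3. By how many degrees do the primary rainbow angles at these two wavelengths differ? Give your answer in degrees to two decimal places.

At 472 nm (n = 1.339): cos²i = 0.26431 → i = 59.062°, r = 39.834°, D_min = 138.786°, rainbow angle = 41.214°.
At 712 nm (n = 1.330): cos²i = 0.25630 → i = 59.585°, r = 40.422°, D_min = 137.484°, rainbow angle = 42.516°.
Angular width = |41.214° − 42.516°| = 1.303°.

1.30°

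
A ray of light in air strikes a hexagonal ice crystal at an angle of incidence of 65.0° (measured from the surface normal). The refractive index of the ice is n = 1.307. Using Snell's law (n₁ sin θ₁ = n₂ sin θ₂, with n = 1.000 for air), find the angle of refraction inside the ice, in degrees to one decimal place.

Snell: sin θ_r = sin θ_i / n = sin 65.0° / 1.307 = 0.9063 / 1.307 = 0.6934.
θ_r = arcsin(0.6934) = 43.90°.

43.9°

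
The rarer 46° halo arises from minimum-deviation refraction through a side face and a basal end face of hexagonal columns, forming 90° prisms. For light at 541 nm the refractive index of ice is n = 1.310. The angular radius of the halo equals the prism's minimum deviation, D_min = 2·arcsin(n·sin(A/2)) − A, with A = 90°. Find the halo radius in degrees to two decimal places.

45.73°

n·sin(A/2) = 1.310 × sin 45° = 1.310 × 0.7071 = 0.9263.
D_min = 2·arcsin(0.9263) − 90° = 2 × 67.867° − 90° = 45.733°.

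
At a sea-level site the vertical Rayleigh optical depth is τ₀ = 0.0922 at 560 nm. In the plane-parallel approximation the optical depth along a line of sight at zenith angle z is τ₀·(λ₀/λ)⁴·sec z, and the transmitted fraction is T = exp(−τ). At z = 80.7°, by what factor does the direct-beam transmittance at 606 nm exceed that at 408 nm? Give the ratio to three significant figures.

5.00

Airmass: sec 80.7° = 6.1880.
τ(606 nm) = 0.0922 × (560/606)⁴ × 6.1880 = 0.0922 × 0.7292 × 6.1880 = 0.4160.
τ(408 nm) = 0.0922 × (560/408)⁴ × 6.1880 = 0.0922 × 3.5490 × 6.1880 = 2.0248.
T(606)/T(408) = exp(τ_B − τ_A) = exp(1.6088) = 4.9968.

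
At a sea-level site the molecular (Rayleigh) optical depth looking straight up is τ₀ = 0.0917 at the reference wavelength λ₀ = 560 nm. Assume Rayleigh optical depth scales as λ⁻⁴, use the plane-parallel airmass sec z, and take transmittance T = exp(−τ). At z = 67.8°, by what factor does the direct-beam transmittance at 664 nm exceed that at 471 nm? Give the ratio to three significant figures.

Airmass: sec 67.8° = 2.6466.
τ(664 nm) = 0.0917 × (560/664)⁴ × 2.6466 = 0.0917 × 0.5059 × 2.6466 = 0.1228.
τ(471 nm) = 0.0917 × (560/471)⁴ × 2.6466 = 0.0917 × 1.9983 × 2.6466 = 0.4850.
T(664)/T(471) = exp(τ_B − τ_A) = exp(0.3622) = 1.4365.

1.44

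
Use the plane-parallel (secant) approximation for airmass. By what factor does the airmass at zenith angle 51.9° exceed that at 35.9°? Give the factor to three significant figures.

1.31

X(51.9°)/X(35.9°) = sec 51.9° / sec 35.9° = cos 35.9° / cos 51.9° = 0.8100/0.6170 = 1.3128.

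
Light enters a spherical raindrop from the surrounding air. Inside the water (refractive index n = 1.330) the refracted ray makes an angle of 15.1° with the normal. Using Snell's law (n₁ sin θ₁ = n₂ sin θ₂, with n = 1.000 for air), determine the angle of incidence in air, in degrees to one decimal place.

20.3°

Snell: sin θ_i = n · sin θ_r = 1.330 × sin 15.1° = 1.330 × 0.2605 = 0.3465.
θ_i = arcsin(0.3465) = 20.27°.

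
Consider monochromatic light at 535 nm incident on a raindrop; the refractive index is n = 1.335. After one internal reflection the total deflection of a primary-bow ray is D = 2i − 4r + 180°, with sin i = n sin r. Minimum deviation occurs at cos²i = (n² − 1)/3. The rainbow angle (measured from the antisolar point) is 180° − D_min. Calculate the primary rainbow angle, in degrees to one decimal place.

41.8°

cos²i = (1.78222 − 1)/3 = 0.26074; i = arccos(0.51063) = 59.294°.
sin r = sin 59.294°/1.335 = 0.64405; r = 40.094°.
D_min = 2·59.294° − 4·40.094° + 180° = 138.212°.
Rainbow angle = 180° − D_min = 41.788°.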